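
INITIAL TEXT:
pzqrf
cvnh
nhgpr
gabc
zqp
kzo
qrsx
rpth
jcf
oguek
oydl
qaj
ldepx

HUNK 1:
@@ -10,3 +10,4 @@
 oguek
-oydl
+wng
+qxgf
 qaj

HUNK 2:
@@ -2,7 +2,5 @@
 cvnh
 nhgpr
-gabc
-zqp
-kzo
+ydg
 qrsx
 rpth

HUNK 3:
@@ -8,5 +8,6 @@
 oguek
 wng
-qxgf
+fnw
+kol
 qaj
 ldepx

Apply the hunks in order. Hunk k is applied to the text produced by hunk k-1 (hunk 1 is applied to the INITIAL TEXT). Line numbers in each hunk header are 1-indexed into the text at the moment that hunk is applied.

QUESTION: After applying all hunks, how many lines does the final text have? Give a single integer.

Answer: 13

Derivation:
Hunk 1: at line 10 remove [oydl] add [wng,qxgf] -> 14 lines: pzqrf cvnh nhgpr gabc zqp kzo qrsx rpth jcf oguek wng qxgf qaj ldepx
Hunk 2: at line 2 remove [gabc,zqp,kzo] add [ydg] -> 12 lines: pzqrf cvnh nhgpr ydg qrsx rpth jcf oguek wng qxgf qaj ldepx
Hunk 3: at line 8 remove [qxgf] add [fnw,kol] -> 13 lines: pzqrf cvnh nhgpr ydg qrsx rpth jcf oguek wng fnw kol qaj ldepx
Final line count: 13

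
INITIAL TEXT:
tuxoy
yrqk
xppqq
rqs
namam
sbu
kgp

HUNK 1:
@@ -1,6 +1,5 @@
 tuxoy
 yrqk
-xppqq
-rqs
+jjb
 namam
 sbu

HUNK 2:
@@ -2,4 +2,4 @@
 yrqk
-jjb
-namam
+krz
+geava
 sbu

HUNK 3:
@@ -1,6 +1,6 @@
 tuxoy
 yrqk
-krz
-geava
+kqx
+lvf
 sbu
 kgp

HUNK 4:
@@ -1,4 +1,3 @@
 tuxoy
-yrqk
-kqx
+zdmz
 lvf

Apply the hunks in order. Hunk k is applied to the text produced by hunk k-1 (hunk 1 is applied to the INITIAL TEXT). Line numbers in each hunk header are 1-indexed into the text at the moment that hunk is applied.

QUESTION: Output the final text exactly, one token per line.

Hunk 1: at line 1 remove [xppqq,rqs] add [jjb] -> 6 lines: tuxoy yrqk jjb namam sbu kgp
Hunk 2: at line 2 remove [jjb,namam] add [krz,geava] -> 6 lines: tuxoy yrqk krz geava sbu kgp
Hunk 3: at line 1 remove [krz,geava] add [kqx,lvf] -> 6 lines: tuxoy yrqk kqx lvf sbu kgp
Hunk 4: at line 1 remove [yrqk,kqx] add [zdmz] -> 5 lines: tuxoy zdmz lvf sbu kgp

Answer: tuxoy
zdmz
lvf
sbu
kgp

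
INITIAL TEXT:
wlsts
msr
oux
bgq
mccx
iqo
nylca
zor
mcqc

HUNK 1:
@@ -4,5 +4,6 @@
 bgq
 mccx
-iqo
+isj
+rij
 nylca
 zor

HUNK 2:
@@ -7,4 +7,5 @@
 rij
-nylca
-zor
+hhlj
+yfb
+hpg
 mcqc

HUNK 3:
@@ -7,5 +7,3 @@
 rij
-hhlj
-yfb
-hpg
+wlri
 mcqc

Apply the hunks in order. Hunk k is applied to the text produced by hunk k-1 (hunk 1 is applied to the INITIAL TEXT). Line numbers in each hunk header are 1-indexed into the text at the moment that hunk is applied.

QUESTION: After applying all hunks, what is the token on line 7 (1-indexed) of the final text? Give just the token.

Answer: rij

Derivation:
Hunk 1: at line 4 remove [iqo] add [isj,rij] -> 10 lines: wlsts msr oux bgq mccx isj rij nylca zor mcqc
Hunk 2: at line 7 remove [nylca,zor] add [hhlj,yfb,hpg] -> 11 lines: wlsts msr oux bgq mccx isj rij hhlj yfb hpg mcqc
Hunk 3: at line 7 remove [hhlj,yfb,hpg] add [wlri] -> 9 lines: wlsts msr oux bgq mccx isj rij wlri mcqc
Final line 7: rij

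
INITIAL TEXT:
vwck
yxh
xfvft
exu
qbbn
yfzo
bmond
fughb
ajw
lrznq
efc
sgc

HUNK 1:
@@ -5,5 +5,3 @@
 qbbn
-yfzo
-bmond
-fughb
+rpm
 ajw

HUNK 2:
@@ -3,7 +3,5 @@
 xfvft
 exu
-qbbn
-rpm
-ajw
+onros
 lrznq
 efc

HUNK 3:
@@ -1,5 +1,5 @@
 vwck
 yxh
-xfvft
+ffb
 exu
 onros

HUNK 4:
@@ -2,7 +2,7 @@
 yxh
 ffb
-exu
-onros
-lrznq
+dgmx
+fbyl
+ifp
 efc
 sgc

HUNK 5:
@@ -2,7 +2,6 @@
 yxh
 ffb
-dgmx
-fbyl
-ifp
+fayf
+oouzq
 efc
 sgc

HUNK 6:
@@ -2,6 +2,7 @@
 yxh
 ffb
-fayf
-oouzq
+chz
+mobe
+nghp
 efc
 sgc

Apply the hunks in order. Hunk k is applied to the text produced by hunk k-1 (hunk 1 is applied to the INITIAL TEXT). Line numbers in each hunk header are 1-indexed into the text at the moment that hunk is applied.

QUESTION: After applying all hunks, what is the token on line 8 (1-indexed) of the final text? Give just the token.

Hunk 1: at line 5 remove [yfzo,bmond,fughb] add [rpm] -> 10 lines: vwck yxh xfvft exu qbbn rpm ajw lrznq efc sgc
Hunk 2: at line 3 remove [qbbn,rpm,ajw] add [onros] -> 8 lines: vwck yxh xfvft exu onros lrznq efc sgc
Hunk 3: at line 1 remove [xfvft] add [ffb] -> 8 lines: vwck yxh ffb exu onros lrznq efc sgc
Hunk 4: at line 2 remove [exu,onros,lrznq] add [dgmx,fbyl,ifp] -> 8 lines: vwck yxh ffb dgmx fbyl ifp efc sgc
Hunk 5: at line 2 remove [dgmx,fbyl,ifp] add [fayf,oouzq] -> 7 lines: vwck yxh ffb fayf oouzq efc sgc
Hunk 6: at line 2 remove [fayf,oouzq] add [chz,mobe,nghp] -> 8 lines: vwck yxh ffb chz mobe nghp efc sgc
Final line 8: sgc

Answer: sgc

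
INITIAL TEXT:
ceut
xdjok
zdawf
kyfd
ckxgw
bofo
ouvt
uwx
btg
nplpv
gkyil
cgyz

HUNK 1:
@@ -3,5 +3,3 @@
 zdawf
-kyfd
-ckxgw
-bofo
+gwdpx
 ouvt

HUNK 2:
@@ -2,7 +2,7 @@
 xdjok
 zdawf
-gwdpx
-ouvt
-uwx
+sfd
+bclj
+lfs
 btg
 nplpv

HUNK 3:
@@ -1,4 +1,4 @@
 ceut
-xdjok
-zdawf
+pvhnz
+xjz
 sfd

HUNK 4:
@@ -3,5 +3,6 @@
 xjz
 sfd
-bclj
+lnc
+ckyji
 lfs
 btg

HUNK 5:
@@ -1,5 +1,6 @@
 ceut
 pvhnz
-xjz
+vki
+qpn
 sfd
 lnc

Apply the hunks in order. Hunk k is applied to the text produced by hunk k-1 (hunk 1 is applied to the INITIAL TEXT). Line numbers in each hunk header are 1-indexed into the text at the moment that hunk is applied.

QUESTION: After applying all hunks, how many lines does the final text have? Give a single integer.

Hunk 1: at line 3 remove [kyfd,ckxgw,bofo] add [gwdpx] -> 10 lines: ceut xdjok zdawf gwdpx ouvt uwx btg nplpv gkyil cgyz
Hunk 2: at line 2 remove [gwdpx,ouvt,uwx] add [sfd,bclj,lfs] -> 10 lines: ceut xdjok zdawf sfd bclj lfs btg nplpv gkyil cgyz
Hunk 3: at line 1 remove [xdjok,zdawf] add [pvhnz,xjz] -> 10 lines: ceut pvhnz xjz sfd bclj lfs btg nplpv gkyil cgyz
Hunk 4: at line 3 remove [bclj] add [lnc,ckyji] -> 11 lines: ceut pvhnz xjz sfd lnc ckyji lfs btg nplpv gkyil cgyz
Hunk 5: at line 1 remove [xjz] add [vki,qpn] -> 12 lines: ceut pvhnz vki qpn sfd lnc ckyji lfs btg nplpv gkyil cgyz
Final line count: 12

Answer: 12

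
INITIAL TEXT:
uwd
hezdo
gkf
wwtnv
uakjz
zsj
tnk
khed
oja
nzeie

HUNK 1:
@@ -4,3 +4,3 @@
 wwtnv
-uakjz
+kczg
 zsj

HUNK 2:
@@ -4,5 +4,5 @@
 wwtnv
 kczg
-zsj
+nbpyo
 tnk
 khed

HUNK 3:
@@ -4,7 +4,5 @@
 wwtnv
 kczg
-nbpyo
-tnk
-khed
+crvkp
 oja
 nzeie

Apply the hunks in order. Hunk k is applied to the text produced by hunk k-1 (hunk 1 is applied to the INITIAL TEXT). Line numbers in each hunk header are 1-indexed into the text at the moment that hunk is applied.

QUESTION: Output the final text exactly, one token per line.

Answer: uwd
hezdo
gkf
wwtnv
kczg
crvkp
oja
nzeie

Derivation:
Hunk 1: at line 4 remove [uakjz] add [kczg] -> 10 lines: uwd hezdo gkf wwtnv kczg zsj tnk khed oja nzeie
Hunk 2: at line 4 remove [zsj] add [nbpyo] -> 10 lines: uwd hezdo gkf wwtnv kczg nbpyo tnk khed oja nzeie
Hunk 3: at line 4 remove [nbpyo,tnk,khed] add [crvkp] -> 8 lines: uwd hezdo gkf wwtnv kczg crvkp oja nzeie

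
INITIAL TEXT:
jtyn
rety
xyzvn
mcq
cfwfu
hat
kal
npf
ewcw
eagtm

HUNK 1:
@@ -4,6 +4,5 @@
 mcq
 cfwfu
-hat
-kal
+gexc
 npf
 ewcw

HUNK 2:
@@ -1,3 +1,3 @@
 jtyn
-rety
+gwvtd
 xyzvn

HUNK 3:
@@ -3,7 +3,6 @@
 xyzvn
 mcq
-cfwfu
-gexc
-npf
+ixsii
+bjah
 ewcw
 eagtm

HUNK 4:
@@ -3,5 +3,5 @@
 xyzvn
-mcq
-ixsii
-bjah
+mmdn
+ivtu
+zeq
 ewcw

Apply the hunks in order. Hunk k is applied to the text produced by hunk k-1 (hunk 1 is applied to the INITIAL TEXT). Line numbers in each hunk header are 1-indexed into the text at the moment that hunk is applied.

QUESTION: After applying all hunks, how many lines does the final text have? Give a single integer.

Hunk 1: at line 4 remove [hat,kal] add [gexc] -> 9 lines: jtyn rety xyzvn mcq cfwfu gexc npf ewcw eagtm
Hunk 2: at line 1 remove [rety] add [gwvtd] -> 9 lines: jtyn gwvtd xyzvn mcq cfwfu gexc npf ewcw eagtm
Hunk 3: at line 3 remove [cfwfu,gexc,npf] add [ixsii,bjah] -> 8 lines: jtyn gwvtd xyzvn mcq ixsii bjah ewcw eagtm
Hunk 4: at line 3 remove [mcq,ixsii,bjah] add [mmdn,ivtu,zeq] -> 8 lines: jtyn gwvtd xyzvn mmdn ivtu zeq ewcw eagtm
Final line count: 8

Answer: 8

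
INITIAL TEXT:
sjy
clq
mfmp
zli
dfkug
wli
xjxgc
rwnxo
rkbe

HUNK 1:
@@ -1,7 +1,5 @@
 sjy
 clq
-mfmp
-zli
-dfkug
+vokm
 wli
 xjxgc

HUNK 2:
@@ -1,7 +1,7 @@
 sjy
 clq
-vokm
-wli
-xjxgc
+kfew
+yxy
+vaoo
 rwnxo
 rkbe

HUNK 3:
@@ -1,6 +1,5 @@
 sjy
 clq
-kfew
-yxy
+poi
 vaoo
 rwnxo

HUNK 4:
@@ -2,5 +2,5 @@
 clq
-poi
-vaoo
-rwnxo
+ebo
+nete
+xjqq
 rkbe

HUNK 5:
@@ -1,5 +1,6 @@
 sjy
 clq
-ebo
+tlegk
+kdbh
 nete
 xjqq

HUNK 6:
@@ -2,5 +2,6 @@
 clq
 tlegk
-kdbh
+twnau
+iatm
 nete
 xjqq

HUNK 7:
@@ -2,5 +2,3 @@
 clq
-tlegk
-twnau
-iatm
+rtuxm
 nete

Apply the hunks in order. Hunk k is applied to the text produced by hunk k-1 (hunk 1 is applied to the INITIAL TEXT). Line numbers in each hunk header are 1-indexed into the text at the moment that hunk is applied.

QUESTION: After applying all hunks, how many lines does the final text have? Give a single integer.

Answer: 6

Derivation:
Hunk 1: at line 1 remove [mfmp,zli,dfkug] add [vokm] -> 7 lines: sjy clq vokm wli xjxgc rwnxo rkbe
Hunk 2: at line 1 remove [vokm,wli,xjxgc] add [kfew,yxy,vaoo] -> 7 lines: sjy clq kfew yxy vaoo rwnxo rkbe
Hunk 3: at line 1 remove [kfew,yxy] add [poi] -> 6 lines: sjy clq poi vaoo rwnxo rkbe
Hunk 4: at line 2 remove [poi,vaoo,rwnxo] add [ebo,nete,xjqq] -> 6 lines: sjy clq ebo nete xjqq rkbe
Hunk 5: at line 1 remove [ebo] add [tlegk,kdbh] -> 7 lines: sjy clq tlegk kdbh nete xjqq rkbe
Hunk 6: at line 2 remove [kdbh] add [twnau,iatm] -> 8 lines: sjy clq tlegk twnau iatm nete xjqq rkbe
Hunk 7: at line 2 remove [tlegk,twnau,iatm] add [rtuxm] -> 6 lines: sjy clq rtuxm nete xjqq rkbe
Final line count: 6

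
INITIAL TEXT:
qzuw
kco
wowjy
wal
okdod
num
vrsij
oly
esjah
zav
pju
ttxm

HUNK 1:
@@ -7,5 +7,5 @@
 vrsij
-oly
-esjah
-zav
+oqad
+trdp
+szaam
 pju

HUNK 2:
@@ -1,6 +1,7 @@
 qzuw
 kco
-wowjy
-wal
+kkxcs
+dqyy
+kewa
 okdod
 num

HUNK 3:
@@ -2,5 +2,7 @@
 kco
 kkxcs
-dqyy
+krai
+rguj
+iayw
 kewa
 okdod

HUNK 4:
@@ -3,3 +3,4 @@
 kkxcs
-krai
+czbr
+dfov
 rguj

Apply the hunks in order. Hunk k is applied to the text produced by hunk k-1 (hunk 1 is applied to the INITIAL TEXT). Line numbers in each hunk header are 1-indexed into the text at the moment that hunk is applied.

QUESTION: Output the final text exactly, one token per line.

Answer: qzuw
kco
kkxcs
czbr
dfov
rguj
iayw
kewa
okdod
num
vrsij
oqad
trdp
szaam
pju
ttxm

Derivation:
Hunk 1: at line 7 remove [oly,esjah,zav] add [oqad,trdp,szaam] -> 12 lines: qzuw kco wowjy wal okdod num vrsij oqad trdp szaam pju ttxm
Hunk 2: at line 1 remove [wowjy,wal] add [kkxcs,dqyy,kewa] -> 13 lines: qzuw kco kkxcs dqyy kewa okdod num vrsij oqad trdp szaam pju ttxm
Hunk 3: at line 2 remove [dqyy] add [krai,rguj,iayw] -> 15 lines: qzuw kco kkxcs krai rguj iayw kewa okdod num vrsij oqad trdp szaam pju ttxm
Hunk 4: at line 3 remove [krai] add [czbr,dfov] -> 16 lines: qzuw kco kkxcs czbr dfov rguj iayw kewa okdod num vrsij oqad trdp szaam pju ttxm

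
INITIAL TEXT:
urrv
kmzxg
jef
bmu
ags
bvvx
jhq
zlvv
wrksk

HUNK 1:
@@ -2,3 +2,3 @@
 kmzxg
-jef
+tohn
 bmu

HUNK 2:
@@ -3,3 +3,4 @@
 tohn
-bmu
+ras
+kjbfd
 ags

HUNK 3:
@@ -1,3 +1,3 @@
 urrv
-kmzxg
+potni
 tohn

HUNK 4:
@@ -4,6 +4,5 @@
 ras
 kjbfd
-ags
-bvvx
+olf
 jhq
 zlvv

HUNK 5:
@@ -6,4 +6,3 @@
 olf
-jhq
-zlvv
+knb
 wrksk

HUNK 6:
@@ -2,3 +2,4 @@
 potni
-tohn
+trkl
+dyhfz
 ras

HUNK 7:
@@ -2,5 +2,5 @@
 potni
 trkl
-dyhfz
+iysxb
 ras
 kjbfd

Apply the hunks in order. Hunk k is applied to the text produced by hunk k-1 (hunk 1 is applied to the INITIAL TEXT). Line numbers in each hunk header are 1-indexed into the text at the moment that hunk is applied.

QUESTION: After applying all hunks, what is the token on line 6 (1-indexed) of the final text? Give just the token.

Hunk 1: at line 2 remove [jef] add [tohn] -> 9 lines: urrv kmzxg tohn bmu ags bvvx jhq zlvv wrksk
Hunk 2: at line 3 remove [bmu] add [ras,kjbfd] -> 10 lines: urrv kmzxg tohn ras kjbfd ags bvvx jhq zlvv wrksk
Hunk 3: at line 1 remove [kmzxg] add [potni] -> 10 lines: urrv potni tohn ras kjbfd ags bvvx jhq zlvv wrksk
Hunk 4: at line 4 remove [ags,bvvx] add [olf] -> 9 lines: urrv potni tohn ras kjbfd olf jhq zlvv wrksk
Hunk 5: at line 6 remove [jhq,zlvv] add [knb] -> 8 lines: urrv potni tohn ras kjbfd olf knb wrksk
Hunk 6: at line 2 remove [tohn] add [trkl,dyhfz] -> 9 lines: urrv potni trkl dyhfz ras kjbfd olf knb wrksk
Hunk 7: at line 2 remove [dyhfz] add [iysxb] -> 9 lines: urrv potni trkl iysxb ras kjbfd olf knb wrksk
Final line 6: kjbfd

Answer: kjbfd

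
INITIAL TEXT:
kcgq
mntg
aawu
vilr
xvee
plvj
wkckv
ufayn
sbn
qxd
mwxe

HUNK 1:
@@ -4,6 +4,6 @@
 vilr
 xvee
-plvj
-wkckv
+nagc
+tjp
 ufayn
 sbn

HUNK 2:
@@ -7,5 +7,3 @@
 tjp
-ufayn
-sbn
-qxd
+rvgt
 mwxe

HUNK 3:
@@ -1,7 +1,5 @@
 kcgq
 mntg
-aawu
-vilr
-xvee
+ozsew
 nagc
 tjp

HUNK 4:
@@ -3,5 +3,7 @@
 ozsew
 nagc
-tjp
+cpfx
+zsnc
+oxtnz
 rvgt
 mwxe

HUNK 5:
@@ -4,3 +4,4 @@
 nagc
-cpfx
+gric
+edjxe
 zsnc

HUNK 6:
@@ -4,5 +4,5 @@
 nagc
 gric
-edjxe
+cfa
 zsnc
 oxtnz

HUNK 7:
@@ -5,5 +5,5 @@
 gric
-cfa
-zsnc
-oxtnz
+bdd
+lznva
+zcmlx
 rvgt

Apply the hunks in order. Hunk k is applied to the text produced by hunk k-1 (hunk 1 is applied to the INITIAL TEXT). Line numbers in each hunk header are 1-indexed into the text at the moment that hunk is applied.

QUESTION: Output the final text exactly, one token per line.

Hunk 1: at line 4 remove [plvj,wkckv] add [nagc,tjp] -> 11 lines: kcgq mntg aawu vilr xvee nagc tjp ufayn sbn qxd mwxe
Hunk 2: at line 7 remove [ufayn,sbn,qxd] add [rvgt] -> 9 lines: kcgq mntg aawu vilr xvee nagc tjp rvgt mwxe
Hunk 3: at line 1 remove [aawu,vilr,xvee] add [ozsew] -> 7 lines: kcgq mntg ozsew nagc tjp rvgt mwxe
Hunk 4: at line 3 remove [tjp] add [cpfx,zsnc,oxtnz] -> 9 lines: kcgq mntg ozsew nagc cpfx zsnc oxtnz rvgt mwxe
Hunk 5: at line 4 remove [cpfx] add [gric,edjxe] -> 10 lines: kcgq mntg ozsew nagc gric edjxe zsnc oxtnz rvgt mwxe
Hunk 6: at line 4 remove [edjxe] add [cfa] -> 10 lines: kcgq mntg ozsew nagc gric cfa zsnc oxtnz rvgt mwxe
Hunk 7: at line 5 remove [cfa,zsnc,oxtnz] add [bdd,lznva,zcmlx] -> 10 lines: kcgq mntg ozsew nagc gric bdd lznva zcmlx rvgt mwxe

Answer: kcgq
mntg
ozsew
nagc
gric
bdd
lznva
zcmlx
rvgt
mwxe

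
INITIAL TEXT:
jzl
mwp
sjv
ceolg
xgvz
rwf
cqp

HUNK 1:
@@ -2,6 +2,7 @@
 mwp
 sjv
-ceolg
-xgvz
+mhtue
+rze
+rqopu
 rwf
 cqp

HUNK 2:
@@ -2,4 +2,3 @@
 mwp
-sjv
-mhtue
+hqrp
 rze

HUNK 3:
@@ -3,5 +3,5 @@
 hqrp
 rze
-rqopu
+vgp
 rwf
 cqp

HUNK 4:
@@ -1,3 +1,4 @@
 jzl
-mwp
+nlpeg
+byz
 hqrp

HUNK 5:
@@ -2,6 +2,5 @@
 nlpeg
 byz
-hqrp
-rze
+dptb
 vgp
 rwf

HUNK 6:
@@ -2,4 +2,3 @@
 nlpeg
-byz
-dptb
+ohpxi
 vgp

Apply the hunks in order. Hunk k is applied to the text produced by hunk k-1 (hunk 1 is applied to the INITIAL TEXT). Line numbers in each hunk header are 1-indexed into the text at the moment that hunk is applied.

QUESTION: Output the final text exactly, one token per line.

Answer: jzl
nlpeg
ohpxi
vgp
rwf
cqp

Derivation:
Hunk 1: at line 2 remove [ceolg,xgvz] add [mhtue,rze,rqopu] -> 8 lines: jzl mwp sjv mhtue rze rqopu rwf cqp
Hunk 2: at line 2 remove [sjv,mhtue] add [hqrp] -> 7 lines: jzl mwp hqrp rze rqopu rwf cqp
Hunk 3: at line 3 remove [rqopu] add [vgp] -> 7 lines: jzl mwp hqrp rze vgp rwf cqp
Hunk 4: at line 1 remove [mwp] add [nlpeg,byz] -> 8 lines: jzl nlpeg byz hqrp rze vgp rwf cqp
Hunk 5: at line 2 remove [hqrp,rze] add [dptb] -> 7 lines: jzl nlpeg byz dptb vgp rwf cqp
Hunk 6: at line 2 remove [byz,dptb] add [ohpxi] -> 6 lines: jzl nlpeg ohpxi vgp rwf cqp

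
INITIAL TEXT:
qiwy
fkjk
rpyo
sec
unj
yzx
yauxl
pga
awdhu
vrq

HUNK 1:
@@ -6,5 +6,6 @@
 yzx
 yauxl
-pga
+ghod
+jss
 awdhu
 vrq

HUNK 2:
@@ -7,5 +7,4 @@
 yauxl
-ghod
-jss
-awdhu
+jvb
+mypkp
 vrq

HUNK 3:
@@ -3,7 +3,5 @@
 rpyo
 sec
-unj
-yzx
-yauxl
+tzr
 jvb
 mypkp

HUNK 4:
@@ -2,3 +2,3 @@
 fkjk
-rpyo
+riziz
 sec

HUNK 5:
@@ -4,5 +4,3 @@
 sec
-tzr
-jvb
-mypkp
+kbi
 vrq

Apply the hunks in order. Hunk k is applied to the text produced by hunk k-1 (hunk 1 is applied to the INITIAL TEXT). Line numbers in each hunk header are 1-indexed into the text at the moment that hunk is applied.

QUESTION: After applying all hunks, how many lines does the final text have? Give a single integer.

Hunk 1: at line 6 remove [pga] add [ghod,jss] -> 11 lines: qiwy fkjk rpyo sec unj yzx yauxl ghod jss awdhu vrq
Hunk 2: at line 7 remove [ghod,jss,awdhu] add [jvb,mypkp] -> 10 lines: qiwy fkjk rpyo sec unj yzx yauxl jvb mypkp vrq
Hunk 3: at line 3 remove [unj,yzx,yauxl] add [tzr] -> 8 lines: qiwy fkjk rpyo sec tzr jvb mypkp vrq
Hunk 4: at line 2 remove [rpyo] add [riziz] -> 8 lines: qiwy fkjk riziz sec tzr jvb mypkp vrq
Hunk 5: at line 4 remove [tzr,jvb,mypkp] add [kbi] -> 6 lines: qiwy fkjk riziz sec kbi vrq
Final line count: 6

Answer: 6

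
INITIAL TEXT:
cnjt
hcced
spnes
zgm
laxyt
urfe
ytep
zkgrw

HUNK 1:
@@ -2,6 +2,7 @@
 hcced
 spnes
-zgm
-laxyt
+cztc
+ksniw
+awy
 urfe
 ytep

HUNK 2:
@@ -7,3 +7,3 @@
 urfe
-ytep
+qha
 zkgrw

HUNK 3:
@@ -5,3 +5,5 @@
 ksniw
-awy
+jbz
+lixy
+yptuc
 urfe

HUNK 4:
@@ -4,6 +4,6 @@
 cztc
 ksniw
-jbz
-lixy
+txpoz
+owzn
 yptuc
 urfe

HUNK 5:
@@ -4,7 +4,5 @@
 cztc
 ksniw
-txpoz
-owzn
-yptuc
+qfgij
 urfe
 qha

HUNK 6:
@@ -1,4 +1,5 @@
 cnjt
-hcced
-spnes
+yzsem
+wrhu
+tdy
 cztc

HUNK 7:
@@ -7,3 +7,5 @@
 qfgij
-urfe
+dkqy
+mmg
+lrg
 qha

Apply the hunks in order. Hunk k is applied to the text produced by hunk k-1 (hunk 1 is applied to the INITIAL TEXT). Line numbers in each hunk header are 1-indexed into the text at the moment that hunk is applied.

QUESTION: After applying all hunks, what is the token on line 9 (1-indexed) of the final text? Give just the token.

Hunk 1: at line 2 remove [zgm,laxyt] add [cztc,ksniw,awy] -> 9 lines: cnjt hcced spnes cztc ksniw awy urfe ytep zkgrw
Hunk 2: at line 7 remove [ytep] add [qha] -> 9 lines: cnjt hcced spnes cztc ksniw awy urfe qha zkgrw
Hunk 3: at line 5 remove [awy] add [jbz,lixy,yptuc] -> 11 lines: cnjt hcced spnes cztc ksniw jbz lixy yptuc urfe qha zkgrw
Hunk 4: at line 4 remove [jbz,lixy] add [txpoz,owzn] -> 11 lines: cnjt hcced spnes cztc ksniw txpoz owzn yptuc urfe qha zkgrw
Hunk 5: at line 4 remove [txpoz,owzn,yptuc] add [qfgij] -> 9 lines: cnjt hcced spnes cztc ksniw qfgij urfe qha zkgrw
Hunk 6: at line 1 remove [hcced,spnes] add [yzsem,wrhu,tdy] -> 10 lines: cnjt yzsem wrhu tdy cztc ksniw qfgij urfe qha zkgrw
Hunk 7: at line 7 remove [urfe] add [dkqy,mmg,lrg] -> 12 lines: cnjt yzsem wrhu tdy cztc ksniw qfgij dkqy mmg lrg qha zkgrw
Final line 9: mmg

Answer: mmg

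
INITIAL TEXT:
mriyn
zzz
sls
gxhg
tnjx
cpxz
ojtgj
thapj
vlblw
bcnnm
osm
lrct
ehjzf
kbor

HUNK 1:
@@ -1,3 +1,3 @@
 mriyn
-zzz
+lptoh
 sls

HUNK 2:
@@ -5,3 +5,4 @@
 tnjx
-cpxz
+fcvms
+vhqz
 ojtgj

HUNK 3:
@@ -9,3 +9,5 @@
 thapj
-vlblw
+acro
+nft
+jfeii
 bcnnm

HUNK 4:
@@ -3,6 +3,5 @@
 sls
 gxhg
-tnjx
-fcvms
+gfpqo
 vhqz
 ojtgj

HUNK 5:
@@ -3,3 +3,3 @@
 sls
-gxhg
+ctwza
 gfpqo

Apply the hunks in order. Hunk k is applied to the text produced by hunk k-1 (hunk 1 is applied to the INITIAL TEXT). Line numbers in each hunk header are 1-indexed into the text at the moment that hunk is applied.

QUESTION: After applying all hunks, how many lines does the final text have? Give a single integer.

Hunk 1: at line 1 remove [zzz] add [lptoh] -> 14 lines: mriyn lptoh sls gxhg tnjx cpxz ojtgj thapj vlblw bcnnm osm lrct ehjzf kbor
Hunk 2: at line 5 remove [cpxz] add [fcvms,vhqz] -> 15 lines: mriyn lptoh sls gxhg tnjx fcvms vhqz ojtgj thapj vlblw bcnnm osm lrct ehjzf kbor
Hunk 3: at line 9 remove [vlblw] add [acro,nft,jfeii] -> 17 lines: mriyn lptoh sls gxhg tnjx fcvms vhqz ojtgj thapj acro nft jfeii bcnnm osm lrct ehjzf kbor
Hunk 4: at line 3 remove [tnjx,fcvms] add [gfpqo] -> 16 lines: mriyn lptoh sls gxhg gfpqo vhqz ojtgj thapj acro nft jfeii bcnnm osm lrct ehjzf kbor
Hunk 5: at line 3 remove [gxhg] add [ctwza] -> 16 lines: mriyn lptoh sls ctwza gfpqo vhqz ojtgj thapj acro nft jfeii bcnnm osm lrct ehjzf kbor
Final line count: 16

Answer: 16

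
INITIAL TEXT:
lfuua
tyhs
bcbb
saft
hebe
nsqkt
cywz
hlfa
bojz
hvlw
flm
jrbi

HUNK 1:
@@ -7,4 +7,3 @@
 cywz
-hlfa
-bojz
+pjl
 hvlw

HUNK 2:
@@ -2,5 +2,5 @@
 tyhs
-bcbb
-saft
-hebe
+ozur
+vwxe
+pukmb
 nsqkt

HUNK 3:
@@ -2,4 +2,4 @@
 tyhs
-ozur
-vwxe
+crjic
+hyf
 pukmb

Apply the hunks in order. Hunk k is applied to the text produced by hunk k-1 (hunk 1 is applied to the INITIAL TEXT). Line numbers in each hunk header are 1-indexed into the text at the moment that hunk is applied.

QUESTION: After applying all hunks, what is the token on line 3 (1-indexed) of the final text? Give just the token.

Answer: crjic

Derivation:
Hunk 1: at line 7 remove [hlfa,bojz] add [pjl] -> 11 lines: lfuua tyhs bcbb saft hebe nsqkt cywz pjl hvlw flm jrbi
Hunk 2: at line 2 remove [bcbb,saft,hebe] add [ozur,vwxe,pukmb] -> 11 lines: lfuua tyhs ozur vwxe pukmb nsqkt cywz pjl hvlw flm jrbi
Hunk 3: at line 2 remove [ozur,vwxe] add [crjic,hyf] -> 11 lines: lfuua tyhs crjic hyf pukmb nsqkt cywz pjl hvlw flm jrbi
Final line 3: crjic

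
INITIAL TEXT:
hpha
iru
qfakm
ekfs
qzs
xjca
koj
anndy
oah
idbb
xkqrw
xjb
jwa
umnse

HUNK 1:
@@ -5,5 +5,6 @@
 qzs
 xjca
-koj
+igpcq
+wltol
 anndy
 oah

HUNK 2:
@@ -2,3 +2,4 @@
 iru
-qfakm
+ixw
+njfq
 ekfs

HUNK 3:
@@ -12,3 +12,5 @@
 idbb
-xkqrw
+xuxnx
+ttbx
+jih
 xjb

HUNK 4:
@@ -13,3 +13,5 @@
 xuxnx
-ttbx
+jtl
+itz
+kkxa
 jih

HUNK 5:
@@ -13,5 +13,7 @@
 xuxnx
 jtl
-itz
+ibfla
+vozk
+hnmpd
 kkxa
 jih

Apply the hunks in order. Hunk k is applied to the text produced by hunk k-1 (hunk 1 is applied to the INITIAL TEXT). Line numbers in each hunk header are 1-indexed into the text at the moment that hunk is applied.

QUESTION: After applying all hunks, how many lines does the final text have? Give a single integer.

Hunk 1: at line 5 remove [koj] add [igpcq,wltol] -> 15 lines: hpha iru qfakm ekfs qzs xjca igpcq wltol anndy oah idbb xkqrw xjb jwa umnse
Hunk 2: at line 2 remove [qfakm] add [ixw,njfq] -> 16 lines: hpha iru ixw njfq ekfs qzs xjca igpcq wltol anndy oah idbb xkqrw xjb jwa umnse
Hunk 3: at line 12 remove [xkqrw] add [xuxnx,ttbx,jih] -> 18 lines: hpha iru ixw njfq ekfs qzs xjca igpcq wltol anndy oah idbb xuxnx ttbx jih xjb jwa umnse
Hunk 4: at line 13 remove [ttbx] add [jtl,itz,kkxa] -> 20 lines: hpha iru ixw njfq ekfs qzs xjca igpcq wltol anndy oah idbb xuxnx jtl itz kkxa jih xjb jwa umnse
Hunk 5: at line 13 remove [itz] add [ibfla,vozk,hnmpd] -> 22 lines: hpha iru ixw njfq ekfs qzs xjca igpcq wltol anndy oah idbb xuxnx jtl ibfla vozk hnmpd kkxa jih xjb jwa umnse
Final line count: 22

Answer: 22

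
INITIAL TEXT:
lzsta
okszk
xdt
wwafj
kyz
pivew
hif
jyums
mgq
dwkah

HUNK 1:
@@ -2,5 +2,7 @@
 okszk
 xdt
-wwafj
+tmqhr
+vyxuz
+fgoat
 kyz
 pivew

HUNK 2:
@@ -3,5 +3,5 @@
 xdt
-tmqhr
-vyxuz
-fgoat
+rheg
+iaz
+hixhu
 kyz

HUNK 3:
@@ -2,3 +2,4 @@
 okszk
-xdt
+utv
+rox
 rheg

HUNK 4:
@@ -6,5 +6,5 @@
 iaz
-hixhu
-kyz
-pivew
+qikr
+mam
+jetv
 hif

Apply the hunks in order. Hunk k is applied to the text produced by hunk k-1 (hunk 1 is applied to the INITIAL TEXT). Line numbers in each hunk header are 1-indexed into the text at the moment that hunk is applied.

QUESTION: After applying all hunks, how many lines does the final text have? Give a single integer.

Answer: 13

Derivation:
Hunk 1: at line 2 remove [wwafj] add [tmqhr,vyxuz,fgoat] -> 12 lines: lzsta okszk xdt tmqhr vyxuz fgoat kyz pivew hif jyums mgq dwkah
Hunk 2: at line 3 remove [tmqhr,vyxuz,fgoat] add [rheg,iaz,hixhu] -> 12 lines: lzsta okszk xdt rheg iaz hixhu kyz pivew hif jyums mgq dwkah
Hunk 3: at line 2 remove [xdt] add [utv,rox] -> 13 lines: lzsta okszk utv rox rheg iaz hixhu kyz pivew hif jyums mgq dwkah
Hunk 4: at line 6 remove [hixhu,kyz,pivew] add [qikr,mam,jetv] -> 13 lines: lzsta okszk utv rox rheg iaz qikr mam jetv hif jyums mgq dwkah
Final line count: 13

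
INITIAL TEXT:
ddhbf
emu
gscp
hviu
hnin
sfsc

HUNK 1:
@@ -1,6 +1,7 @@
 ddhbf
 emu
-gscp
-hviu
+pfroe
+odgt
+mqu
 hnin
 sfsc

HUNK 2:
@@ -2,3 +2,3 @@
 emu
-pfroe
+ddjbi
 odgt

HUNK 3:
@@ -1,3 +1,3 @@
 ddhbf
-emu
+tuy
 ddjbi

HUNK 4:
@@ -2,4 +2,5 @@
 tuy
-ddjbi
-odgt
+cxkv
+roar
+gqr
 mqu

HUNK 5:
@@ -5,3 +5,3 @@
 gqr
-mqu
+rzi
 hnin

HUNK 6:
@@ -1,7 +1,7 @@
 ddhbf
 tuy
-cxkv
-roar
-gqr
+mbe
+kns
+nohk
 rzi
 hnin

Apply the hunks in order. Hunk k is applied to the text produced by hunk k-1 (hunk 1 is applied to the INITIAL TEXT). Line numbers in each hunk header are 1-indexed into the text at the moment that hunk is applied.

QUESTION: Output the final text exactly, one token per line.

Hunk 1: at line 1 remove [gscp,hviu] add [pfroe,odgt,mqu] -> 7 lines: ddhbf emu pfroe odgt mqu hnin sfsc
Hunk 2: at line 2 remove [pfroe] add [ddjbi] -> 7 lines: ddhbf emu ddjbi odgt mqu hnin sfsc
Hunk 3: at line 1 remove [emu] add [tuy] -> 7 lines: ddhbf tuy ddjbi odgt mqu hnin sfsc
Hunk 4: at line 2 remove [ddjbi,odgt] add [cxkv,roar,gqr] -> 8 lines: ddhbf tuy cxkv roar gqr mqu hnin sfsc
Hunk 5: at line 5 remove [mqu] add [rzi] -> 8 lines: ddhbf tuy cxkv roar gqr rzi hnin sfsc
Hunk 6: at line 1 remove [cxkv,roar,gqr] add [mbe,kns,nohk] -> 8 lines: ddhbf tuy mbe kns nohk rzi hnin sfsc

Answer: ddhbf
tuy
mbe
kns
nohk
rzi
hnin
sfsc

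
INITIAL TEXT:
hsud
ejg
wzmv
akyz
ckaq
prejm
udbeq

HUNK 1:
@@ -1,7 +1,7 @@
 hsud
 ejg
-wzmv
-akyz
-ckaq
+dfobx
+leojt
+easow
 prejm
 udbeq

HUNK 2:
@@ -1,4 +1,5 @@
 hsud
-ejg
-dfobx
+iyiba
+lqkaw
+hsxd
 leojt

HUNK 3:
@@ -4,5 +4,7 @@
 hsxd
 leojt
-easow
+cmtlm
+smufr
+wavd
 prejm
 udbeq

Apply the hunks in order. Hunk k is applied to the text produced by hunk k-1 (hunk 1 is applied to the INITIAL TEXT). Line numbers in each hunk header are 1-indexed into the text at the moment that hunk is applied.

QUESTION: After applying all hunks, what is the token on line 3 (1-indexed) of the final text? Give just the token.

Answer: lqkaw

Derivation:
Hunk 1: at line 1 remove [wzmv,akyz,ckaq] add [dfobx,leojt,easow] -> 7 lines: hsud ejg dfobx leojt easow prejm udbeq
Hunk 2: at line 1 remove [ejg,dfobx] add [iyiba,lqkaw,hsxd] -> 8 lines: hsud iyiba lqkaw hsxd leojt easow prejm udbeq
Hunk 3: at line 4 remove [easow] add [cmtlm,smufr,wavd] -> 10 lines: hsud iyiba lqkaw hsxd leojt cmtlm smufr wavd prejm udbeq
Final line 3: lqkaw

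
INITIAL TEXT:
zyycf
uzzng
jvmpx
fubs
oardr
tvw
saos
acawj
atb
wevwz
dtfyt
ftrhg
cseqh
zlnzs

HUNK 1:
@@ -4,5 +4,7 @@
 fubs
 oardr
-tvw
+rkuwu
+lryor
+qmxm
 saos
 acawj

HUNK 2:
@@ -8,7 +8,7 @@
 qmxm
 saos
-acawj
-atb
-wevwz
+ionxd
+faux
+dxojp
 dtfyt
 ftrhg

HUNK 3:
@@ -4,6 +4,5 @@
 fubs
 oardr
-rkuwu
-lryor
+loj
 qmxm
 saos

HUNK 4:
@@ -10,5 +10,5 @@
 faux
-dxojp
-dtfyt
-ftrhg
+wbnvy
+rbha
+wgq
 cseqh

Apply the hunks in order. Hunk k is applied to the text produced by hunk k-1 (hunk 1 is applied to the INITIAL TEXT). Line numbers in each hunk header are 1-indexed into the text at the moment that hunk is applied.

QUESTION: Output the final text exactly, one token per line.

Hunk 1: at line 4 remove [tvw] add [rkuwu,lryor,qmxm] -> 16 lines: zyycf uzzng jvmpx fubs oardr rkuwu lryor qmxm saos acawj atb wevwz dtfyt ftrhg cseqh zlnzs
Hunk 2: at line 8 remove [acawj,atb,wevwz] add [ionxd,faux,dxojp] -> 16 lines: zyycf uzzng jvmpx fubs oardr rkuwu lryor qmxm saos ionxd faux dxojp dtfyt ftrhg cseqh zlnzs
Hunk 3: at line 4 remove [rkuwu,lryor] add [loj] -> 15 lines: zyycf uzzng jvmpx fubs oardr loj qmxm saos ionxd faux dxojp dtfyt ftrhg cseqh zlnzs
Hunk 4: at line 10 remove [dxojp,dtfyt,ftrhg] add [wbnvy,rbha,wgq] -> 15 lines: zyycf uzzng jvmpx fubs oardr loj qmxm saos ionxd faux wbnvy rbha wgq cseqh zlnzs

Answer: zyycf
uzzng
jvmpx
fubs
oardr
loj
qmxm
saos
ionxd
faux
wbnvy
rbha
wgq
cseqh
zlnzs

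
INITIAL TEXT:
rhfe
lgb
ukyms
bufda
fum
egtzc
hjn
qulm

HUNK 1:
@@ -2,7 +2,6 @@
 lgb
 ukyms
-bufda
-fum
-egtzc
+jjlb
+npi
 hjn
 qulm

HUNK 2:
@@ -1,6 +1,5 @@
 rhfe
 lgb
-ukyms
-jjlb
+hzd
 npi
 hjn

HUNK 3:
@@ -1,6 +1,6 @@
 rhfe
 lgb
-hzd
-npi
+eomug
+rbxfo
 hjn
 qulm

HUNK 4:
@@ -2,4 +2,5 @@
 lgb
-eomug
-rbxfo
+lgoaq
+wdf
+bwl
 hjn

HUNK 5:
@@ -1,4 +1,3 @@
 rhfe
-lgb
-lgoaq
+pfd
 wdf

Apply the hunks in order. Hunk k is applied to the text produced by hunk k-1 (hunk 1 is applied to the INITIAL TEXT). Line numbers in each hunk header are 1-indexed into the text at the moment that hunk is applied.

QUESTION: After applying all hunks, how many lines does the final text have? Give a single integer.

Answer: 6

Derivation:
Hunk 1: at line 2 remove [bufda,fum,egtzc] add [jjlb,npi] -> 7 lines: rhfe lgb ukyms jjlb npi hjn qulm
Hunk 2: at line 1 remove [ukyms,jjlb] add [hzd] -> 6 lines: rhfe lgb hzd npi hjn qulm
Hunk 3: at line 1 remove [hzd,npi] add [eomug,rbxfo] -> 6 lines: rhfe lgb eomug rbxfo hjn qulm
Hunk 4: at line 2 remove [eomug,rbxfo] add [lgoaq,wdf,bwl] -> 7 lines: rhfe lgb lgoaq wdf bwl hjn qulm
Hunk 5: at line 1 remove [lgb,lgoaq] add [pfd] -> 6 lines: rhfe pfd wdf bwl hjn qulm
Final line count: 6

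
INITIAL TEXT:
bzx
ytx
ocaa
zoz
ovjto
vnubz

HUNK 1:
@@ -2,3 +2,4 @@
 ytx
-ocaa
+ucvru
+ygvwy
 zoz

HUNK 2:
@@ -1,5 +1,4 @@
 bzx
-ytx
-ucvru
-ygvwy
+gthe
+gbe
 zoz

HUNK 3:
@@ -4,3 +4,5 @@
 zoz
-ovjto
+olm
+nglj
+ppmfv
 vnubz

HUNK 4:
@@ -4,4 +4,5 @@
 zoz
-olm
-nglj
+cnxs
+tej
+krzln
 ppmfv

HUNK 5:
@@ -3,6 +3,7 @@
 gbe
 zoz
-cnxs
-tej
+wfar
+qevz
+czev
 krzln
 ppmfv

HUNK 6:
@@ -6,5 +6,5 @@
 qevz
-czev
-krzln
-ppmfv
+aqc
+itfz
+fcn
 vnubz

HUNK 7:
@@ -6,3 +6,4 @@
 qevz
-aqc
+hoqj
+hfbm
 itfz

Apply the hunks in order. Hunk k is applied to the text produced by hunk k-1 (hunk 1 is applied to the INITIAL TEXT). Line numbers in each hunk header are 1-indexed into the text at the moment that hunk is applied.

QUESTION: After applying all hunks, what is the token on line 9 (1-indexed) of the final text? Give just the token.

Hunk 1: at line 2 remove [ocaa] add [ucvru,ygvwy] -> 7 lines: bzx ytx ucvru ygvwy zoz ovjto vnubz
Hunk 2: at line 1 remove [ytx,ucvru,ygvwy] add [gthe,gbe] -> 6 lines: bzx gthe gbe zoz ovjto vnubz
Hunk 3: at line 4 remove [ovjto] add [olm,nglj,ppmfv] -> 8 lines: bzx gthe gbe zoz olm nglj ppmfv vnubz
Hunk 4: at line 4 remove [olm,nglj] add [cnxs,tej,krzln] -> 9 lines: bzx gthe gbe zoz cnxs tej krzln ppmfv vnubz
Hunk 5: at line 3 remove [cnxs,tej] add [wfar,qevz,czev] -> 10 lines: bzx gthe gbe zoz wfar qevz czev krzln ppmfv vnubz
Hunk 6: at line 6 remove [czev,krzln,ppmfv] add [aqc,itfz,fcn] -> 10 lines: bzx gthe gbe zoz wfar qevz aqc itfz fcn vnubz
Hunk 7: at line 6 remove [aqc] add [hoqj,hfbm] -> 11 lines: bzx gthe gbe zoz wfar qevz hoqj hfbm itfz fcn vnubz
Final line 9: itfz

Answer: itfz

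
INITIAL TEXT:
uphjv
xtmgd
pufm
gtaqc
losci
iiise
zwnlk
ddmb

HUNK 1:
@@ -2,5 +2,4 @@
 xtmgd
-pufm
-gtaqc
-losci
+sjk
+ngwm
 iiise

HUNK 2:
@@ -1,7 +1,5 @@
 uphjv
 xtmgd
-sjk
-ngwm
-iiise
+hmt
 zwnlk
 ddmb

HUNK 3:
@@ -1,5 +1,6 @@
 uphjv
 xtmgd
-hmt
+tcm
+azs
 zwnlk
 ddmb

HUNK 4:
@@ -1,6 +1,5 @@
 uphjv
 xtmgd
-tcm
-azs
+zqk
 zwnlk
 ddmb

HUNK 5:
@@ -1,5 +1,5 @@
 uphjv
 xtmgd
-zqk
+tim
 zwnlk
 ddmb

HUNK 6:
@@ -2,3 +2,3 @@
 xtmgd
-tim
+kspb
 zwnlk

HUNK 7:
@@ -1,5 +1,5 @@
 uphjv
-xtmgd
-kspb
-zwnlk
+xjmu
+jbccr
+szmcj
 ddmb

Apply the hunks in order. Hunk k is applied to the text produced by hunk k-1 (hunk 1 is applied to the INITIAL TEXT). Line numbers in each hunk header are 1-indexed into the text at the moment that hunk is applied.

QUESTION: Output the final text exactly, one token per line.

Answer: uphjv
xjmu
jbccr
szmcj
ddmb

Derivation:
Hunk 1: at line 2 remove [pufm,gtaqc,losci] add [sjk,ngwm] -> 7 lines: uphjv xtmgd sjk ngwm iiise zwnlk ddmb
Hunk 2: at line 1 remove [sjk,ngwm,iiise] add [hmt] -> 5 lines: uphjv xtmgd hmt zwnlk ddmb
Hunk 3: at line 1 remove [hmt] add [tcm,azs] -> 6 lines: uphjv xtmgd tcm azs zwnlk ddmb
Hunk 4: at line 1 remove [tcm,azs] add [zqk] -> 5 lines: uphjv xtmgd zqk zwnlk ddmb
Hunk 5: at line 1 remove [zqk] add [tim] -> 5 lines: uphjv xtmgd tim zwnlk ddmb
Hunk 6: at line 2 remove [tim] add [kspb] -> 5 lines: uphjv xtmgd kspb zwnlk ddmb
Hunk 7: at line 1 remove [xtmgd,kspb,zwnlk] add [xjmu,jbccr,szmcj] -> 5 lines: uphjv xjmu jbccr szmcj ddmb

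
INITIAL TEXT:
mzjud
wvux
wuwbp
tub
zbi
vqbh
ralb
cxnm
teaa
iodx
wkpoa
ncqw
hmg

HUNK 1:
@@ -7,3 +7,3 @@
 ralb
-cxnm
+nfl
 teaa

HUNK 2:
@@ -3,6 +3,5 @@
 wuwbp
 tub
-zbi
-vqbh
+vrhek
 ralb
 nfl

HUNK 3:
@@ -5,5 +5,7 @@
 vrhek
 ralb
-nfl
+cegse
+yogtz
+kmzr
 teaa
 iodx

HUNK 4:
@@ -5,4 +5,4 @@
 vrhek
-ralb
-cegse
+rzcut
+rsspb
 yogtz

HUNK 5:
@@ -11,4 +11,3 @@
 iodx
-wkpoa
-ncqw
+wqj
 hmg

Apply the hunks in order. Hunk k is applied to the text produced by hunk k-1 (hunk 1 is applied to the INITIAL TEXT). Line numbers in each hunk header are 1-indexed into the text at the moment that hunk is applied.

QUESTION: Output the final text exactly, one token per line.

Answer: mzjud
wvux
wuwbp
tub
vrhek
rzcut
rsspb
yogtz
kmzr
teaa
iodx
wqj
hmg

Derivation:
Hunk 1: at line 7 remove [cxnm] add [nfl] -> 13 lines: mzjud wvux wuwbp tub zbi vqbh ralb nfl teaa iodx wkpoa ncqw hmg
Hunk 2: at line 3 remove [zbi,vqbh] add [vrhek] -> 12 lines: mzjud wvux wuwbp tub vrhek ralb nfl teaa iodx wkpoa ncqw hmg
Hunk 3: at line 5 remove [nfl] add [cegse,yogtz,kmzr] -> 14 lines: mzjud wvux wuwbp tub vrhek ralb cegse yogtz kmzr teaa iodx wkpoa ncqw hmg
Hunk 4: at line 5 remove [ralb,cegse] add [rzcut,rsspb] -> 14 lines: mzjud wvux wuwbp tub vrhek rzcut rsspb yogtz kmzr teaa iodx wkpoa ncqw hmg
Hunk 5: at line 11 remove [wkpoa,ncqw] add [wqj] -> 13 lines: mzjud wvux wuwbp tub vrhek rzcut rsspb yogtz kmzr teaa iodx wqj hmg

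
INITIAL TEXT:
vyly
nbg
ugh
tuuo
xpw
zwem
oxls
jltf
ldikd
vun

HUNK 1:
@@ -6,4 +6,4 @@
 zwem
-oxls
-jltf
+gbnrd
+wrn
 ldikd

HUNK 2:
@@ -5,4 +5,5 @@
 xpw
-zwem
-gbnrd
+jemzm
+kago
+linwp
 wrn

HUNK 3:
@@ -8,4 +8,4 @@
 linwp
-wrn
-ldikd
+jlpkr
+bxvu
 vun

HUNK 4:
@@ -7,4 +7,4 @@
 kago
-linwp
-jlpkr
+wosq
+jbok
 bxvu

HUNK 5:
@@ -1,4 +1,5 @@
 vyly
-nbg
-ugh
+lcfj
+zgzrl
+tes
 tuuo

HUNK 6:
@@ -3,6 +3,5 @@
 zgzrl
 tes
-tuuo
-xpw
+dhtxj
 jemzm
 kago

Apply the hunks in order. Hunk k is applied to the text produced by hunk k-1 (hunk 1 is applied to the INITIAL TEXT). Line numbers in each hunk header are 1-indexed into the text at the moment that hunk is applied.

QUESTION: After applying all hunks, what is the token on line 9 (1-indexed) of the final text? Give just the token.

Answer: jbok

Derivation:
Hunk 1: at line 6 remove [oxls,jltf] add [gbnrd,wrn] -> 10 lines: vyly nbg ugh tuuo xpw zwem gbnrd wrn ldikd vun
Hunk 2: at line 5 remove [zwem,gbnrd] add [jemzm,kago,linwp] -> 11 lines: vyly nbg ugh tuuo xpw jemzm kago linwp wrn ldikd vun
Hunk 3: at line 8 remove [wrn,ldikd] add [jlpkr,bxvu] -> 11 lines: vyly nbg ugh tuuo xpw jemzm kago linwp jlpkr bxvu vun
Hunk 4: at line 7 remove [linwp,jlpkr] add [wosq,jbok] -> 11 lines: vyly nbg ugh tuuo xpw jemzm kago wosq jbok bxvu vun
Hunk 5: at line 1 remove [nbg,ugh] add [lcfj,zgzrl,tes] -> 12 lines: vyly lcfj zgzrl tes tuuo xpw jemzm kago wosq jbok bxvu vun
Hunk 6: at line 3 remove [tuuo,xpw] add [dhtxj] -> 11 lines: vyly lcfj zgzrl tes dhtxj jemzm kago wosq jbok bxvu vun
Final line 9: jbok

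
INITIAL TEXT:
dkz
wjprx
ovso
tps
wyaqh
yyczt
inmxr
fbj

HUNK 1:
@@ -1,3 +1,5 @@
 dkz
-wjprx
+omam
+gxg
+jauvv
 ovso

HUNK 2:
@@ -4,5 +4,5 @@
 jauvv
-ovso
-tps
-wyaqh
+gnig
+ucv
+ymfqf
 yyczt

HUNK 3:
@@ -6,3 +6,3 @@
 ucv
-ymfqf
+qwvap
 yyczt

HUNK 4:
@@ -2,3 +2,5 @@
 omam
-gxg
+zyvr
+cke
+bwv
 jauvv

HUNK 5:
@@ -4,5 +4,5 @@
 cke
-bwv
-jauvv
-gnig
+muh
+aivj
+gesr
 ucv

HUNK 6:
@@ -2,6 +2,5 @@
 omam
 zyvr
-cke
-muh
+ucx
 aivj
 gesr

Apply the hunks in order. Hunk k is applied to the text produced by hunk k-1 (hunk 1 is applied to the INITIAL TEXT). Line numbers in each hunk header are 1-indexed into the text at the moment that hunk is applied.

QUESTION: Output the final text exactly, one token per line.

Hunk 1: at line 1 remove [wjprx] add [omam,gxg,jauvv] -> 10 lines: dkz omam gxg jauvv ovso tps wyaqh yyczt inmxr fbj
Hunk 2: at line 4 remove [ovso,tps,wyaqh] add [gnig,ucv,ymfqf] -> 10 lines: dkz omam gxg jauvv gnig ucv ymfqf yyczt inmxr fbj
Hunk 3: at line 6 remove [ymfqf] add [qwvap] -> 10 lines: dkz omam gxg jauvv gnig ucv qwvap yyczt inmxr fbj
Hunk 4: at line 2 remove [gxg] add [zyvr,cke,bwv] -> 12 lines: dkz omam zyvr cke bwv jauvv gnig ucv qwvap yyczt inmxr fbj
Hunk 5: at line 4 remove [bwv,jauvv,gnig] add [muh,aivj,gesr] -> 12 lines: dkz omam zyvr cke muh aivj gesr ucv qwvap yyczt inmxr fbj
Hunk 6: at line 2 remove [cke,muh] add [ucx] -> 11 lines: dkz omam zyvr ucx aivj gesr ucv qwvap yyczt inmxr fbj

Answer: dkz
omam
zyvr
ucx
aivj
gesr
ucv
qwvap
yyczt
inmxr
fbj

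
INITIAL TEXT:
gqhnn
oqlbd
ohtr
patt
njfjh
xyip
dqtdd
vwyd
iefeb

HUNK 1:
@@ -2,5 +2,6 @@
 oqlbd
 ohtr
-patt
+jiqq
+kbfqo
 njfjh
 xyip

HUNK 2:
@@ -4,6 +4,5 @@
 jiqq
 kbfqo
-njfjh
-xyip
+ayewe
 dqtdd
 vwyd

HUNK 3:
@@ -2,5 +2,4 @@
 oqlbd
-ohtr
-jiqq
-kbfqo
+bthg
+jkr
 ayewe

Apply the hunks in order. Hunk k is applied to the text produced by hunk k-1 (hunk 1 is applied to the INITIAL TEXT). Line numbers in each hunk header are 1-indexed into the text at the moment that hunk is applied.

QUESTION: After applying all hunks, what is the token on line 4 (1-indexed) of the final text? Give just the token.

Hunk 1: at line 2 remove [patt] add [jiqq,kbfqo] -> 10 lines: gqhnn oqlbd ohtr jiqq kbfqo njfjh xyip dqtdd vwyd iefeb
Hunk 2: at line 4 remove [njfjh,xyip] add [ayewe] -> 9 lines: gqhnn oqlbd ohtr jiqq kbfqo ayewe dqtdd vwyd iefeb
Hunk 3: at line 2 remove [ohtr,jiqq,kbfqo] add [bthg,jkr] -> 8 lines: gqhnn oqlbd bthg jkr ayewe dqtdd vwyd iefeb
Final line 4: jkr

Answer: jkr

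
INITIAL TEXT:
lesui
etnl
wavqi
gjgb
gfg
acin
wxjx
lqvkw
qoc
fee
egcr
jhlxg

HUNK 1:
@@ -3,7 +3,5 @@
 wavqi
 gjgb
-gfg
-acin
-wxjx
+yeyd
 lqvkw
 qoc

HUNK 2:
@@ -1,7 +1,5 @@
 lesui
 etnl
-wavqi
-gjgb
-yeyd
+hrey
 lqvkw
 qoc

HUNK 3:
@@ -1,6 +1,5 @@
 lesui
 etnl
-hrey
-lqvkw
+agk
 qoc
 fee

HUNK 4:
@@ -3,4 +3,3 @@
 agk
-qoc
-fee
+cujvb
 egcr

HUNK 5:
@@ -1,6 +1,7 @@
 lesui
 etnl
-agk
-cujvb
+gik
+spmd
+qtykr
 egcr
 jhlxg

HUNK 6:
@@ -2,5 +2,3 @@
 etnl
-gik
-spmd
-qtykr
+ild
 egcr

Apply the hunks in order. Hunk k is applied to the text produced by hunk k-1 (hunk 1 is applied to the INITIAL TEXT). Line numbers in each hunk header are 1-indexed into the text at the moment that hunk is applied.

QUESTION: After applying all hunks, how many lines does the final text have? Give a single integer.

Hunk 1: at line 3 remove [gfg,acin,wxjx] add [yeyd] -> 10 lines: lesui etnl wavqi gjgb yeyd lqvkw qoc fee egcr jhlxg
Hunk 2: at line 1 remove [wavqi,gjgb,yeyd] add [hrey] -> 8 lines: lesui etnl hrey lqvkw qoc fee egcr jhlxg
Hunk 3: at line 1 remove [hrey,lqvkw] add [agk] -> 7 lines: lesui etnl agk qoc fee egcr jhlxg
Hunk 4: at line 3 remove [qoc,fee] add [cujvb] -> 6 lines: lesui etnl agk cujvb egcr jhlxg
Hunk 5: at line 1 remove [agk,cujvb] add [gik,spmd,qtykr] -> 7 lines: lesui etnl gik spmd qtykr egcr jhlxg
Hunk 6: at line 2 remove [gik,spmd,qtykr] add [ild] -> 5 lines: lesui etnl ild egcr jhlxg
Final line count: 5

Answer: 5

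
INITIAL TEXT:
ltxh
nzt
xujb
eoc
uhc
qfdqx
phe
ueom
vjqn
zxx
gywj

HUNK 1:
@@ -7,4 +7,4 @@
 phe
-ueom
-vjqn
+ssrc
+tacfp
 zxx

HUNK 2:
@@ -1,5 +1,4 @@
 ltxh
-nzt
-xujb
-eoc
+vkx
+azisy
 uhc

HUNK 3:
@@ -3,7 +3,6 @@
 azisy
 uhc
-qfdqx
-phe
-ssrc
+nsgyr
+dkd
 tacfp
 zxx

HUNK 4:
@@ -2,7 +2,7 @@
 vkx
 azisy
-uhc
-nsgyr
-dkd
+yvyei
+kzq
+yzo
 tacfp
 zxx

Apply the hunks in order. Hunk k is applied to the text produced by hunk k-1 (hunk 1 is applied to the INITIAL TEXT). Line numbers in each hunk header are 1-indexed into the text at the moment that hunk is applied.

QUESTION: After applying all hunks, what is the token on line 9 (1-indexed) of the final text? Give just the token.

Answer: gywj

Derivation:
Hunk 1: at line 7 remove [ueom,vjqn] add [ssrc,tacfp] -> 11 lines: ltxh nzt xujb eoc uhc qfdqx phe ssrc tacfp zxx gywj
Hunk 2: at line 1 remove [nzt,xujb,eoc] add [vkx,azisy] -> 10 lines: ltxh vkx azisy uhc qfdqx phe ssrc tacfp zxx gywj
Hunk 3: at line 3 remove [qfdqx,phe,ssrc] add [nsgyr,dkd] -> 9 lines: ltxh vkx azisy uhc nsgyr dkd tacfp zxx gywj
Hunk 4: at line 2 remove [uhc,nsgyr,dkd] add [yvyei,kzq,yzo] -> 9 lines: ltxh vkx azisy yvyei kzq yzo tacfp zxx gywj
Final line 9: gywj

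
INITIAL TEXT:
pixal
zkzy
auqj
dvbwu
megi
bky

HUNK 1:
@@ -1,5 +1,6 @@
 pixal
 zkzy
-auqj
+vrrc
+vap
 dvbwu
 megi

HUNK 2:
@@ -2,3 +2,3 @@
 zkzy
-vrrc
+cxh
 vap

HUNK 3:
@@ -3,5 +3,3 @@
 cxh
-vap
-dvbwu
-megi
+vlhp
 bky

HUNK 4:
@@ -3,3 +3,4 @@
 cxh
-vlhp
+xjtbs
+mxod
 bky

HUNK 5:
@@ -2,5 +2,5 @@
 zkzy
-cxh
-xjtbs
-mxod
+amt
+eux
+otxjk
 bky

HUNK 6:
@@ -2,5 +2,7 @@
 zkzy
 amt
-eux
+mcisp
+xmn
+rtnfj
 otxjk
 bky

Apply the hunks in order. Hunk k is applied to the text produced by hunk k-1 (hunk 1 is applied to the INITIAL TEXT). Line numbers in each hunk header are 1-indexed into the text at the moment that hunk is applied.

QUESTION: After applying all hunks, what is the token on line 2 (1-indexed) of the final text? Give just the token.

Hunk 1: at line 1 remove [auqj] add [vrrc,vap] -> 7 lines: pixal zkzy vrrc vap dvbwu megi bky
Hunk 2: at line 2 remove [vrrc] add [cxh] -> 7 lines: pixal zkzy cxh vap dvbwu megi bky
Hunk 3: at line 3 remove [vap,dvbwu,megi] add [vlhp] -> 5 lines: pixal zkzy cxh vlhp bky
Hunk 4: at line 3 remove [vlhp] add [xjtbs,mxod] -> 6 lines: pixal zkzy cxh xjtbs mxod bky
Hunk 5: at line 2 remove [cxh,xjtbs,mxod] add [amt,eux,otxjk] -> 6 lines: pixal zkzy amt eux otxjk bky
Hunk 6: at line 2 remove [eux] add [mcisp,xmn,rtnfj] -> 8 lines: pixal zkzy amt mcisp xmn rtnfj otxjk bky
Final line 2: zkzy

Answer: zkzy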